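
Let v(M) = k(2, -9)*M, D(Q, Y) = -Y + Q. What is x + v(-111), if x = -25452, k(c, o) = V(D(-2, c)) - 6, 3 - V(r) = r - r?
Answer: -25119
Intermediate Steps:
D(Q, Y) = Q - Y
V(r) = 3 (V(r) = 3 - (r - r) = 3 - 1*0 = 3 + 0 = 3)
k(c, o) = -3 (k(c, o) = 3 - 6 = -3)
v(M) = -3*M
x + v(-111) = -25452 - 3*(-111) = -25452 + 333 = -25119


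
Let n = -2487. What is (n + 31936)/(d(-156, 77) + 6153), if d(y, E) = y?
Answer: 29449/5997 ≈ 4.9106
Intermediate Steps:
(n + 31936)/(d(-156, 77) + 6153) = (-2487 + 31936)/(-156 + 6153) = 29449/5997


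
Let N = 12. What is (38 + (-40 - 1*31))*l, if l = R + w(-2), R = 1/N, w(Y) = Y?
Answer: 253/4 ≈ 63.250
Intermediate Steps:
R = 1/12 ≈ 0.083333
l = -23/12 (l = 1/12 - 2 = -23/12 ≈ -1.9167)
(38 + (-40 - 1*31))*l = (38 + (-40 - 1*31))*(-23/12) = (38 + (-40 - 31))*(-23/12) = (38 - 71)*(-23/12) = -33*(-23/12) = 253/4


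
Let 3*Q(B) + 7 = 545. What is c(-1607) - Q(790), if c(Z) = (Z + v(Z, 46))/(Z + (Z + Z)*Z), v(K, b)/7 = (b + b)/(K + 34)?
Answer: -1456522171033/8121856743 ≈ -179.33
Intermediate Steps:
Q(B) = 538/3 (Q(B) = -7/3 + (1/3)*545 = -7/3 + 545/3 = 538/3)
v(K, b) = 14*b/(34 + K) (v(K, b) = 7*((b + b)/(K + 34)) = 7*((2*b)/(34 + K)) = 7*(2*b/(34 + K)) = 14*b/(34 + K))
c(Z) = (Z + 644/(34 + Z))/(Z + 2*Z**2) (c(Z) = (Z + 14*46/(34 + Z))/(Z + (Z + Z)*Z) = (Z + 644/(34 + Z))/(Z + (2*Z)*Z) = (Z + 644/(34 + Z))/(Z + 2*Z**2))
c(-1607) - Q(790) = (644 - 1607*(34 - 1607))/((-1607)*(1 + 2*(-1607))*(34 - 1607)) - 1*538/3 = -1/1607*(644 - 1607*(-1573))/((1 - 3214)*(-1573)) - 538/3 = -1/1607*(-1/1573)*(644 + 2527811)/(-3213) - 538/3 = -1/1607*(-1/3213)*(-1/1573)*2528455 - 538/3 = -2528455/8121856743 - 538/3 = -1456522171033/8121856743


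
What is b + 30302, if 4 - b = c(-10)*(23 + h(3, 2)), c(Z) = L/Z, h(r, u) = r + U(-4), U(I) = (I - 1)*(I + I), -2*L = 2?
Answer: 151497/5 ≈ 30299.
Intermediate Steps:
L = -1 (L = -1/2*2 = -1)
U(I) = 2*I*(-1 + I) (U(I) = (-1 + I)*(2*I) = 2*I*(-1 + I))
h(r, u) = 40 + r (h(r, u) = r + 2*(-4)*(-1 - 4) = r + 2*(-4)*(-5) = r + 40 = 40 + r)
c(Z) = -1/Z
b = -13/5 (b = 4 - (-1/(-10))*(23 + (40 + 3)) = 4 - (-1*(-1/10))*(23 + 43) = 4 - 66/10 = 4 - 1*33/5 = 4 - 33/5 = -13/5 ≈ -2.6000)
b + 30302 = -13/5 + 30302 = 151497/5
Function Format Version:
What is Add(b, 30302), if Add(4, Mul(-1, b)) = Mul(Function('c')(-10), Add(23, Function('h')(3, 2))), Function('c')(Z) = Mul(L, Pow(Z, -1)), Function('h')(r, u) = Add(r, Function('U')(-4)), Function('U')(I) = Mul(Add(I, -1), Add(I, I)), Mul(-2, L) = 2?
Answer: Rational(151497, 5) ≈ 30299.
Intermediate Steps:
L = -1 (L = Mul(Rational(-1, 2), 2) = -1)
Function('U')(I) = Mul(2, I, Add(-1, I)) (Function('U')(I) = Mul(Add(-1, I), Mul(2, I)) = Mul(2, I, Add(-1, I)))
Function('h')(r, u) = Add(40, r) (Function('h')(r, u) = Add(r, Mul(2, -4, Add(-1, -4))) = Add(r, Mul(2, -4, -5)) = Add(r, 40) = Add(40, r))
Function('c')(Z) = Mul(-1, Pow(Z, -1))
b = Rational(-13, 5) (b = Add(4, Mul(-1, Mul(Mul(-1, Pow(-10, -1)), Add(23, Add(40, 3))))) = Add(4, Mul(-1, Mul(Mul(-1, Rational(-1, 10)), Add(23, 43)))) = Add(4, Mul(-1, Mul(Rational(1, 10), 66))) = Add(4, Mul(-1, Rational(33, 5))) = Add(4, Rational(-33, 5)) = Rational(-13, 5) ≈ -2.6000)
Add(b, 30302) = Add(Rational(-13, 5), 30302) = Rational(151497, 5)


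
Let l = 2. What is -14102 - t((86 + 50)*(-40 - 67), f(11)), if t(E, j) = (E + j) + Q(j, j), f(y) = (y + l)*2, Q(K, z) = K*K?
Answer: -252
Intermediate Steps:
Q(K, z) = K**2
f(y) = 4 + 2*y (f(y) = (y + 2)*2 = (2 + y)*2 = 4 + 2*y)
t(E, j) = E + j + j**2 (t(E, j) = (E + j) + j**2 = E + j + j**2)
-14102 - t((86 + 50)*(-40 - 67), f(11)) = -14102 - ((86 + 50)*(-40 - 67) + (4 + 2*11) + (4 + 2*11)**2) = -14102 - (136*(-107) + (4 + 22) + (4 + 22)**2) = -14102 - (-14552 + 26 + 26**2) = -14102 - (-14552 + 26 + 676) = -14102 - 1*(-13850) = -14102 + 13850 = -252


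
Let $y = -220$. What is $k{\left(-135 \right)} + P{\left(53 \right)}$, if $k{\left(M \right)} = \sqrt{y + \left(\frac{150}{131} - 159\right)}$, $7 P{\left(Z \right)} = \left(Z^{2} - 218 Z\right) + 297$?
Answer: $- \frac{8448}{7} + \frac{i \sqrt{6484369}}{131} \approx -1206.9 + 19.438 i$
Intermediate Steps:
$P{\left(Z \right)} = \frac{297}{7} - \frac{218 Z}{7} + \frac{Z^{2}}{7}$ ($P{\left(Z \right)} = \frac{\left(Z^{2} - 218 Z\right) + 297}{7} = \frac{297 + Z^{2} - 218 Z}{7} = \frac{297}{7} - \frac{218 Z}{7} + \frac{Z^{2}}{7}$)
$k{\left(M \right)} = \frac{i \sqrt{6484369}}{131}$ ($k{\left(M \right)} = \sqrt{-220 + \left(\frac{150}{131} - 159\right)} = \sqrt{-220 - \frac{20679}{131}} = \sqrt{- \frac{49499}{131}} = \frac{i \sqrt{6484369}}{131}$)
$k{\left(-135 \right)} + P{\left(53 \right)} = \frac{i \sqrt{6484369}}{131} + \left(\frac{297}{7} - \frac{11554}{7} + \frac{53^{2}}{7}\right) = \frac{i \sqrt{6484369}}{131} + \left(\frac{297}{7} - \frac{11554}{7} + \frac{1}{7} \cdot 2809\right) = \frac{i \sqrt{6484369}}{131} + \left(\frac{297}{7} - \frac{11554}{7} + \frac{2809}{7}\right) = \frac{i \sqrt{6484369}}{131} - \frac{8448}{7} = - \frac{8448}{7} + \frac{i \sqrt{6484369}}{131}$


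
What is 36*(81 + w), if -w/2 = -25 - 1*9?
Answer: 5364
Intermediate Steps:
w = 68 (w = -2*(-25 - 1*9) = -2*(-25 - 9) = -2*(-34) = 68)
36*(81 + w) = 36*(81 + 68) = 36*149 = 5364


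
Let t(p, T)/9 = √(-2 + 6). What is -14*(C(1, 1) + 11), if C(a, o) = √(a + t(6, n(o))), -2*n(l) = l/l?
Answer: -154 - 14*√19 ≈ -215.02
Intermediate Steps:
n(l) = -½ (n(l) = -l/(2*l) = -½*1 = -½)
t(p, T) = 18 (t(p, T) = 9*√(-2 + 6) = 9*√4 = 9*2 = 18)
C(a, o) = √(18 + a) (C(a, o) = √(a + 18) = √(18 + a))
-14*(C(1, 1) + 11) = -14*(√(18 + 1) + 11) = -14*(√19 + 11) = -14*(11 + √19) = -154 - 14*√19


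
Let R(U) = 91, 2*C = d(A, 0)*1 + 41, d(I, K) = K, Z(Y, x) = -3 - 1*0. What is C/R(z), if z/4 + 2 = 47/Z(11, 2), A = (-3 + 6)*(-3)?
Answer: 41/182 ≈ 0.22527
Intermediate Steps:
A = -9 (A = 3*(-3) = -9)
Z(Y, x) = -3 (Z(Y, x) = -3 + 0 = -3)
C = 41/2 (C = (0*1 + 41)/2 = (0 + 41)/2 = (½)*41 = 41/2 ≈ 20.500)
z = -212/3 (z = -8 + 4*(47/(-3)) = -8 + 4*(47*(-⅓)) = -8 + 4*(-47/3) = -8 - 188/3 = -212/3 ≈ -70.667)
C/R(z) = (41/2)/91 = (41/2)*(1/91) = 41/182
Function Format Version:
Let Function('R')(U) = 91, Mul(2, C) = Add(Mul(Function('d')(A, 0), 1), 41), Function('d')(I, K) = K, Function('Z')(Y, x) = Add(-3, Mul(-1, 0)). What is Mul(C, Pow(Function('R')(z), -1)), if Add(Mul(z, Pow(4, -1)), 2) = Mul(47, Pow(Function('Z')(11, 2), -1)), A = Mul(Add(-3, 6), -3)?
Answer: Rational(41, 182) ≈ 0.22527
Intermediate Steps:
A = -9 (A = Mul(3, -3) = -9)
Function('Z')(Y, x) = -3 (Function('Z')(Y, x) = Add(-3, 0) = -3)
C = Rational(41, 2) (C = Mul(Rational(1, 2), Add(Mul(0, 1), 41)) = Mul(Rational(1, 2), Add(0, 41)) = Mul(Rational(1, 2), 41) = Rational(41, 2) ≈ 20.500)
z = Rational(-212, 3) (z = Add(-8, Mul(4, Mul(47, Pow(-3, -1)))) = Add(-8, Mul(4, Mul(47, Rational(-1, 3)))) = Add(-8, Mul(4, Rational(-47, 3))) = Add(-8, Rational(-188, 3)) = Rational(-212, 3) ≈ -70.667)
Mul(C, Pow(Function('R')(z), -1)) = Mul(Rational(41, 2), Pow(91, -1)) = Mul(Rational(41, 2), Rational(1, 91)) = Rational(41, 182)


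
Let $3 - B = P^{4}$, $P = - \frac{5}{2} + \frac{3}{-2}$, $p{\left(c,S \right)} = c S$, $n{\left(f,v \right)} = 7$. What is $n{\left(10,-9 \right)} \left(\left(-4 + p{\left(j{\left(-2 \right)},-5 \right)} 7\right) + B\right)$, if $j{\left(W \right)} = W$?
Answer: $-1309$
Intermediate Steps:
$p{\left(c,S \right)} = S c$
$P = -4$ ($P = \left(-5\right) \frac{1}{2} + 3 \left(- \frac{1}{2}\right) = - \frac{5}{2} - \frac{3}{2} = -4$)
$B = -253$ ($B = 3 - \left(-4\right)^{4} = 3 - 256 = -253$)
$n{\left(10,-9 \right)} \left(\left(-4 + p{\left(j{\left(-2 \right)},-5 \right)} 7\right) + B\right) = 7 \left(\left(-4 + \left(-5\right) \left(-2\right) 7\right) - 253\right) = 7 \left(\left(-4 + 10 \cdot 7\right) - 253\right) = 7 \left(\left(-4 + 70\right) - 253\right) = 7 \left(66 - 253\right) = 7 \left(-187\right) = -1309$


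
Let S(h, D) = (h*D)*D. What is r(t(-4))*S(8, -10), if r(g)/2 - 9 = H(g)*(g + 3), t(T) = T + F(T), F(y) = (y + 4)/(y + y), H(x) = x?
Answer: 20800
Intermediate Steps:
F(y) = (4 + y)/(2*y) (F(y) = (4 + y)/((2*y)) = (4 + y)*(1/(2*y)) = (4 + y)/(2*y))
S(h, D) = h*D² (S(h, D) = (D*h)*D = h*D²)
t(T) = T + (4 + T)/(2*T)
r(g) = 18 + 2*g*(3 + g) (r(g) = 18 + 2*(g*(g + 3)) = 18 + 2*(g*(3 + g)) = 18 + 2*g*(3 + g))
r(t(-4))*S(8, -10) = (18 + 2*(½ - 4 + 2/(-4))² + 6*(½ - 4 + 2/(-4)))*(8*(-10)²) = (18 + 2*(½ - 4 + 2*(-¼))² + 6*(½ - 4 + 2*(-¼)))*(8*100) = (18 + 2*(½ - 4 - ½)² + 6*(½ - 4 - ½))*800 = (18 + 2*(-4)² + 6*(-4))*800 = (18 + 2*16 - 24)*800 = (18 + 32 - 24)*800 = 26*800 = 20800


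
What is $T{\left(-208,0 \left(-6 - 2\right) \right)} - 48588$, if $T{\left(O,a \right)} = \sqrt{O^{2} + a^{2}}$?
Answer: $-48380$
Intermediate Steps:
$T{\left(-208,0 \left(-6 - 2\right) \right)} - 48588 = \sqrt{\left(-208\right)^{2} + \left(0 \left(-6 - 2\right)\right)^{2}} - 48588 = \sqrt{43264 + \left(0 \left(-8\right)\right)^{2}} - 48588 = \sqrt{43264 + 0^{2}} - 48588 = \sqrt{43264 + 0} - 48588 = \sqrt{43264} - 48588 = 208 - 48588 = -48380$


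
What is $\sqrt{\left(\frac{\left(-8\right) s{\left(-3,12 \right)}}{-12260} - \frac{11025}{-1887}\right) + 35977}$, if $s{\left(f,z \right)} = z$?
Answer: $\frac{4 \sqrt{8358682510120135}}{1927885} \approx 189.69$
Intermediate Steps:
$\sqrt{\left(\frac{\left(-8\right) s{\left(-3,12 \right)}}{-12260} - \frac{11025}{-1887}\right) + 35977} = \sqrt{\left(\frac{\left(-8\right) 12}{-12260} - \frac{11025}{-1887}\right) + 35977} = \sqrt{\left(\left(-96\right) \left(- \frac{1}{12260}\right) - - \frac{3675}{629}\right) + 35977} = \sqrt{\left(\frac{24}{3065} + \frac{3675}{629}\right) + 35977} = \sqrt{\frac{11278971}{1927885} + 35977} = \sqrt{\frac{69370797616}{1927885}} = \frac{4 \sqrt{8358682510120135}}{1927885}$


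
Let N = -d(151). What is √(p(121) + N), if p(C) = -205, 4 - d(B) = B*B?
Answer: 8*√353 ≈ 150.31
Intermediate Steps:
d(B) = 4 - B² (d(B) = 4 - B*B = 4 - B²)
N = 22797 (N = -(4 - 1*151²) = -(4 - 1*22801) = -(4 - 22801) = -1*(-22797) = 22797)
√(p(121) + N) = √(-205 + 22797) = √22592 = 8*√353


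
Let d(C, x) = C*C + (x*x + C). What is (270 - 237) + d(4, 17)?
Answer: 342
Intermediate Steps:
d(C, x) = C + C² + x² (d(C, x) = C² + (x² + C) = C² + (C + x²) = C + C² + x²)
(270 - 237) + d(4, 17) = (270 - 237) + (4 + 4² + 17²) = 33 + (4 + 16 + 289) = 33 + 309 = 342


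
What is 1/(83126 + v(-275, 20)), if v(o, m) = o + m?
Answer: 1/82871 ≈ 1.2067e-5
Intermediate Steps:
v(o, m) = m + o
1/(83126 + v(-275, 20)) = 1/(83126 + (20 - 275)) = 1/(83126 - 255) = 1/82871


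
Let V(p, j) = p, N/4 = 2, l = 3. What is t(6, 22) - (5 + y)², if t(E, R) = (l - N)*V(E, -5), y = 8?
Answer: -199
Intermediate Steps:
N = 8 (N = 4*2 = 8)
t(E, R) = -5*E (t(E, R) = (3 - 1*8)*E = (3 - 8)*E = -5*E)
t(6, 22) - (5 + y)² = -5*6 - (5 + 8)² = -30 - 1*13² = -30 - 1*169 = -30 - 169 = -199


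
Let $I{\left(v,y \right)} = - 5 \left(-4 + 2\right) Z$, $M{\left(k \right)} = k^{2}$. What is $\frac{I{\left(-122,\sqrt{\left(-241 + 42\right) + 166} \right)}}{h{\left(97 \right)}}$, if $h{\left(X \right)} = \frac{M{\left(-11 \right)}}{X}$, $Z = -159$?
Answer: $- \frac{154230}{121} \approx -1274.6$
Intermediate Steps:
$I{\left(v,y \right)} = -1590$ ($I{\left(v,y \right)} = - 5 \left(-4 + 2\right) \left(-159\right) = \left(-5\right) \left(-2\right) \left(-159\right) = 10 \left(-159\right) = -1590$)
$h{\left(X \right)} = \frac{121}{X}$ ($h{\left(X \right)} = \frac{\left(-11\right)^{2}}{X} = \frac{121}{X}$)
$\frac{I{\left(-122,\sqrt{\left(-241 + 42\right) + 166} \right)}}{h{\left(97 \right)}} = - \frac{1590}{121 \cdot \frac{1}{97}} = - \frac{1590}{\frac{121}{97}} = \left(-1590\right) \frac{97}{121} = - \frac{154230}{121}$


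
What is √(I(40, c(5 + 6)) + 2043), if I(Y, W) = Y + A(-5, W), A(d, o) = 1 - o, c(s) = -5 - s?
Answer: 10*√21 ≈ 45.826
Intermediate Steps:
I(Y, W) = 1 + Y - W (I(Y, W) = Y + (1 - W) = 1 + Y - W)
√(I(40, c(5 + 6)) + 2043) = √((1 + 40 - (-5 - (5 + 6))) + 2043) = √((1 + 40 - (-5 - 1*11)) + 2043) = √((1 + 40 - (-5 - 11)) + 2043) = √((1 + 40 - 1*(-16)) + 2043) = √((1 + 40 + 16) + 2043) = √(57 + 2043) = √2100 = 10*√21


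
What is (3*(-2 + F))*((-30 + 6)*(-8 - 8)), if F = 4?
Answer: 2304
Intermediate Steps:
(3*(-2 + F))*((-30 + 6)*(-8 - 8)) = (3*(-2 + 4))*((-30 + 6)*(-8 - 8)) = (3*2)*(-24*(-16)) = 6*384 = 2304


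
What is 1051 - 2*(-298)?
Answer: 1647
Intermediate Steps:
1051 - 2*(-298) = 1051 - 1*(-596) = 1051 + 596 = 1647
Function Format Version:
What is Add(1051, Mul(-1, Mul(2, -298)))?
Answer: 1647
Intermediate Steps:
Add(1051, Mul(-1, Mul(2, -298))) = Add(1051, Mul(-1, -596)) = Add(1051, 596) = 1647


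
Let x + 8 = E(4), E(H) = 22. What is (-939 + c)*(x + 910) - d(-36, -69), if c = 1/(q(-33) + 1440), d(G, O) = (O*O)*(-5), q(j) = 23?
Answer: -16032777/19 ≈ -8.4383e+5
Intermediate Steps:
d(G, O) = -5*O² (d(G, O) = O²*(-5) = -5*O²)
x = 14 (x = -8 + 22 = 14)
c = 1/1463 (c = 1/(23 + 1440) = 1/1463 ≈ 0.00068353)
(-939 + c)*(x + 910) - d(-36, -69) = (-939 + 1/1463)*(14 + 910) - (-5)*(-69)² = -1373756/1463*924 - (-5)*4761 = -16485072/19 - 1*(-23805) = -16485072/19 + 23805 = -16032777/19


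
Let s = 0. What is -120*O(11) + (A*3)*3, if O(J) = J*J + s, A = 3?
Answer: -14493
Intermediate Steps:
O(J) = J**2 (O(J) = J*J + 0 = J**2 + 0 = J**2)
-120*O(11) + (A*3)*3 = -120*11**2 + (3*3)*3 = -120*121 + 9*3 = -14520 + 27 = -14493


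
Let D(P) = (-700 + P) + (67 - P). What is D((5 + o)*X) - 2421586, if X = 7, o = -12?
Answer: -2422219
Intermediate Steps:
D(P) = -633
D((5 + o)*X) - 2421586 = -633 - 2421586 = -2422219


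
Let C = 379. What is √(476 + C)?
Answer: 3*√95 ≈ 29.240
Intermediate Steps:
√(476 + C) = √(476 + 379) = √855 = 3*√95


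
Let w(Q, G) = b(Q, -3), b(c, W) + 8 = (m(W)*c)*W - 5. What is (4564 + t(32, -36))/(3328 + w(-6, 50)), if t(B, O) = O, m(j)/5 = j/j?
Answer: 4528/3405 ≈ 1.3298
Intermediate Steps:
m(j) = 5 (m(j) = 5*(j/j) = 5*1 = 5)
b(c, W) = -13 + 5*W*c (b(c, W) = -8 + ((5*c)*W - 5) = -8 + (5*W*c - 5) = -8 + (-5 + 5*W*c) = -13 + 5*W*c)
w(Q, G) = -13 - 15*Q (w(Q, G) = -13 + 5*(-3)*Q = -13 - 15*Q)
(4564 + t(32, -36))/(3328 + w(-6, 50)) = (4564 - 36)/(3328 + (-13 - 15*(-6))) = 4528/(3328 + (-13 + 90)) = 4528/(3328 + 77) = 4528/3405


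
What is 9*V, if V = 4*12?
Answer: 432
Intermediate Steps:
V = 48
9*V = 9*48 = 432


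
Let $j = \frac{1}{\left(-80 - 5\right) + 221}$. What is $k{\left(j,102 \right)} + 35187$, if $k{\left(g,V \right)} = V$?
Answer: $35289$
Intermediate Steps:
$j = \frac{1}{136}$ ($j = \frac{1}{-85 + 221} = \frac{1}{136} \approx 0.0073529$)
$k{\left(j,102 \right)} + 35187 = 102 + 35187 = 35289$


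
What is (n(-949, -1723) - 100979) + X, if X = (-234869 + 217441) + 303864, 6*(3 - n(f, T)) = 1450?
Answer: 555655/3 ≈ 1.8522e+5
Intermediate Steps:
n(f, T) = -716/3 (n(f, T) = 3 - ⅙*1450 = 3 - 725/3 = -716/3)
X = 286436 (X = -17428 + 303864 = 286436)
(n(-949, -1723) - 100979) + X = (-716/3 - 100979) + 286436 = -303653/3 + 286436 = 555655/3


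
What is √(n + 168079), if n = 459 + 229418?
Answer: 2*√99489 ≈ 630.84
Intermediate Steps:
n = 229877
√(n + 168079) = √(229877 + 168079) = √397956 = 2*√99489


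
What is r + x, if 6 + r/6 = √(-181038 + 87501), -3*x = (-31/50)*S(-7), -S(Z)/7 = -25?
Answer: ⅙ + 18*I*√10393 ≈ 0.16667 + 1835.0*I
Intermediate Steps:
S(Z) = 175 (S(Z) = -7*(-25) = 175)
x = 217/6 (x = -(-31/50)*175/3 = -(-31*1/50)*175/3 = -(-31)*175/150 = -⅓*(-217/2) = 217/6 ≈ 36.167)
r = -36 + 18*I*√10393 (r = -36 + 6*√(-181038 + 87501) = -36 + 6*√(-93537) = -36 + 6*(3*I*√10393) = -36 + 18*I*√10393 ≈ -36.0 + 1835.0*I)
r + x = (-36 + 18*I*√10393) + 217/6 = ⅙ + 18*I*√10393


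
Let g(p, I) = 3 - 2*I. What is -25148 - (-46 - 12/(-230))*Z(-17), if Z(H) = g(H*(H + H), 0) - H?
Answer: -557268/23 ≈ -24229.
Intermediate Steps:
Z(H) = 3 - H (Z(H) = (3 - 2*0) - H = (3 + 0) - H = 3 - H)
-25148 - (-46 - 12/(-230))*Z(-17) = -25148 - (-46 - 12/(-230))*(3 - 1*(-17)) = -25148 - (-46 - 12*(-1/230))*(3 + 17) = -25148 - (-46 + 6/115)*20 = -25148 - (-5284)*20/115 = -25148 - 1*(-21136/23) = -25148 + 21136/23 = -557268/23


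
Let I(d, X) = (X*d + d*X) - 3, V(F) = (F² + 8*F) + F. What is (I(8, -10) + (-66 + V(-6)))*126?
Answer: -31122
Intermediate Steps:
V(F) = F² + 9*F
I(d, X) = -3 + 2*X*d (I(d, X) = (X*d + X*d) - 3 = 2*X*d - 3 = -3 + 2*X*d)
(I(8, -10) + (-66 + V(-6)))*126 = ((-3 + 2*(-10)*8) + (-66 - 6*(9 - 6)))*126 = ((-3 - 160) + (-66 - 6*3))*126 = (-163 + (-66 - 18))*126 = (-163 - 84)*126 = -247*126 = -31122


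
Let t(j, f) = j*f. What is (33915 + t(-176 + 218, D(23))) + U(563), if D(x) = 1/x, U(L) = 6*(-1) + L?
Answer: 792898/23 ≈ 34474.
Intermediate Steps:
U(L) = -6 + L
t(j, f) = f*j
(33915 + t(-176 + 218, D(23))) + U(563) = (33915 + (-176 + 218)/23) + (-6 + 563) = (33915 + (1/23)*42) + 557 = (33915 + 42/23) + 557 = 780087/23 + 557 = 792898/23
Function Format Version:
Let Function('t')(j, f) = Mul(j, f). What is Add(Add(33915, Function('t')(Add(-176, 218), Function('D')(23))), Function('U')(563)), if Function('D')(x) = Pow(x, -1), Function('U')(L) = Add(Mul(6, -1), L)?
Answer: Rational(792898, 23) ≈ 34474.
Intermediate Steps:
Function('U')(L) = Add(-6, L)
Function('t')(j, f) = Mul(f, j)
Add(Add(33915, Function('t')(Add(-176, 218), Function('D')(23))), Function('U')(563)) = Add(Add(33915, Mul(Pow(23, -1), Add(-176, 218))), Add(-6, 563)) = Add(Add(33915, Mul(Rational(1, 23), 42)), 557) = Add(Add(33915, Rational(42, 23)), 557) = Add(Rational(780087, 23), 557) = Rational(792898, 23)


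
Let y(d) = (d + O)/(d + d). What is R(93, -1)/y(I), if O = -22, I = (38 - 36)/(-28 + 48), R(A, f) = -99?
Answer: 66/73 ≈ 0.90411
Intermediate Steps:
I = ⅒ (I = 2/20 = 2*(1/20) = ⅒ ≈ 0.10000)
y(d) = (-22 + d)/(2*d) (y(d) = (d - 22)/(d + d) = (-22 + d)/((2*d)) = (-22 + d)*(1/(2*d)) = (-22 + d)/(2*d))
R(93, -1)/y(I) = -99*1/(5*(-22 + ⅒)) = -99/((½)*10*(-219/10)) = -99/(-219/2) = -99*(-2/219) = 66/73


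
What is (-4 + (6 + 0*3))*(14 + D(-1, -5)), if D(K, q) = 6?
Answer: 40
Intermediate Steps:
(-4 + (6 + 0*3))*(14 + D(-1, -5)) = (-4 + (6 + 0*3))*(14 + 6) = (-4 + (6 + 0))*20 = (-4 + 6)*20 = 2*20 = 40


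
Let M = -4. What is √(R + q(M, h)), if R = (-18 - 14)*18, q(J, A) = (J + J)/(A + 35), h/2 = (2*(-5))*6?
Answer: 2*I*√1040230/85 ≈ 23.998*I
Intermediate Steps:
h = -120 (h = 2*((2*(-5))*6) = 2*(-10*6) = 2*(-60) = -120)
q(J, A) = 2*J/(35 + A) (q(J, A) = (2*J)/(35 + A) = 2*J/(35 + A))
R = -576 (R = -32*18 = -576)
√(R + q(M, h)) = √(-576 + 2*(-4)/(35 - 120)) = √(-576 + 2*(-4)/(-85)) = √(-576 + 2*(-4)*(-1/85)) = √(-576 + 8/85) = √(-48952/85) = 2*I*√1040230/85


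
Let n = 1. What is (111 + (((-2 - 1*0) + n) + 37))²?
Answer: 21609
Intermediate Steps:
(111 + (((-2 - 1*0) + n) + 37))² = (111 + (((-2 - 1*0) + 1) + 37))² = (111 + (((-2 + 0) + 1) + 37))² = (111 + ((-2 + 1) + 37))² = (111 + (-1 + 37))² = (111 + 36)² = 147² = 21609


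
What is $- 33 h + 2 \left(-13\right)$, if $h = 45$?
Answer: $-1511$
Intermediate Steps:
$- 33 h + 2 \left(-13\right) = \left(-33\right) 45 + 2 \left(-13\right) = -1485 - 26 = -1511$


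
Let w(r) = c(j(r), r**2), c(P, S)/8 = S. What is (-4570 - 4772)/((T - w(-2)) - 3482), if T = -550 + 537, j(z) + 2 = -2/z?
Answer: 9342/3527 ≈ 2.6487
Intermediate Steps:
j(z) = -2 - 2/z
T = -13
c(P, S) = 8*S
w(r) = 8*r**2
(-4570 - 4772)/((T - w(-2)) - 3482) = (-4570 - 4772)/((-13 - 8*(-2)**2) - 3482) = -9342/((-13 - 8*4) - 3482) = -9342/((-13 - 1*32) - 3482) = -9342/((-13 - 32) - 3482) = -9342/(-45 - 3482) = -9342/(-3527) = -9342*(-1/3527) = 9342/3527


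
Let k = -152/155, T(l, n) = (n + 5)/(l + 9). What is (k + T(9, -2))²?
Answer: 573049/864900 ≈ 0.66256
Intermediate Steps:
T(l, n) = (5 + n)/(9 + l)
k = -152/155 (k = -152*1/155 = -152/155 ≈ -0.98065)
(k + T(9, -2))² = (-152/155 + (5 - 2)/(9 + 9))² = (-152/155 + 3/18)² = (-152/155 + (1/18)*3)² = (-152/155 + ⅙)² = (-757/930)² = 573049/864900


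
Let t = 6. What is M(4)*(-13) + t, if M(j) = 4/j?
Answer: -7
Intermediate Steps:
M(4)*(-13) + t = (4/4)*(-13) + 6 = (4*(¼))*(-13) + 6 = 1*(-13) + 6 = -13 + 6 = -7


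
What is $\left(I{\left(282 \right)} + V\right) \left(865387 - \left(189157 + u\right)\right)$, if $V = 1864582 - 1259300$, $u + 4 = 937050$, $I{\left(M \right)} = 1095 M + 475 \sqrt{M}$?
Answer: $-238404602752 - 123887600 \sqrt{282} \approx -2.4049 \cdot 10^{11}$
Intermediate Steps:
$I{\left(M \right)} = 475 \sqrt{M} + 1095 M$
$u = 937046$ ($u = -4 + 937050 = 937046$)
$V = 605282$ ($V = 1864582 - 1259300 = 605282$)
$\left(I{\left(282 \right)} + V\right) \left(865387 - \left(189157 + u\right)\right) = \left(\left(475 \sqrt{282} + 1095 \cdot 282\right) + 605282\right) \left(865387 - 1126203\right) = \left(\left(475 \sqrt{282} + 308790\right) + 605282\right) \left(865387 - 1126203\right) = \left(\left(308790 + 475 \sqrt{282}\right) + 605282\right) \left(865387 - 1126203\right) = \left(914072 + 475 \sqrt{282}\right) \left(-260816\right) = -238404602752 - 123887600 \sqrt{282}$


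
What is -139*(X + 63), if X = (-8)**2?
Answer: -17653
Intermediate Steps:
X = 64
-139*(X + 63) = -139*(64 + 63) = -139*127 = -17653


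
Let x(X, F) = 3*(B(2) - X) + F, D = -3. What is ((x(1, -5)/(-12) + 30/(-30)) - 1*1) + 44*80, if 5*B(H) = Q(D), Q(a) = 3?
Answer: 211111/60 ≈ 3518.5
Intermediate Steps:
B(H) = ⅗ (B(H) = (⅕)*3 = ⅗)
x(X, F) = 9/5 + F - 3*X (x(X, F) = 3*(⅗ - X) + F = (9/5 - 3*X) + F = 9/5 + F - 3*X)
((x(1, -5)/(-12) + 30/(-30)) - 1*1) + 44*80 = (((9/5 - 5 - 3*1)/(-12) + 30/(-30)) - 1*1) + 44*80 = (((9/5 - 5 - 3)*(-1/12) + 30*(-1/30)) - 1) + 3520 = ((-31/5*(-1/12) - 1) - 1) + 3520 = ((31/60 - 1) - 1) + 3520 = (-29/60 - 1) + 3520 = -89/60 + 3520 = 211111/60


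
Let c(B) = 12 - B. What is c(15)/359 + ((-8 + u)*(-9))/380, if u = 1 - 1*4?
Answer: 34401/136420 ≈ 0.25217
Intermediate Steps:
u = -3 (u = 1 - 4 = -3)
c(15)/359 + ((-8 + u)*(-9))/380 = (12 - 1*15)/359 + ((-8 - 3)*(-9))/380 = (12 - 15)*(1/359) - 11*(-9)*(1/380) = -3*1/359 + 99*(1/380) = -3/359 + 99/380 = 34401/136420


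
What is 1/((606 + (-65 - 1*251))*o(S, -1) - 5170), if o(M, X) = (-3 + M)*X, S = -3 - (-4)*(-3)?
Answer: 1/50 ≈ 0.020000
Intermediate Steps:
S = -15 (S = -3 - 4*3 = -3 - 12 = -15)
o(M, X) = X*(-3 + M)
1/((606 + (-65 - 1*251))*o(S, -1) - 5170) = 1/((606 + (-65 - 1*251))*(-(-3 - 15)) - 5170) = 1/((606 + (-65 - 251))*(-1*(-18)) - 5170) = 1/((606 - 316)*18 - 5170) = 1/(290*18 - 5170) = 1/(5220 - 5170) = 1/50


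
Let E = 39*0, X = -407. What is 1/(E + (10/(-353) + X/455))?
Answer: -160615/148221 ≈ -1.0836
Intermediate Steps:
E = 0
1/(E + (10/(-353) + X/455)) = 1/(0 + (10/(-353) - 407/455)) = 1/(0 + (10*(-1/353) - 407*1/455)) = 1/(0 + (-10/353 - 407/455)) = 1/(0 - 148221/160615) = 1/(-148221/160615) = -160615/148221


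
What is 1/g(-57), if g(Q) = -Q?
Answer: 1/57 ≈ 0.017544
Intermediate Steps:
1/g(-57) = 1/(-1*(-57)) = 1/57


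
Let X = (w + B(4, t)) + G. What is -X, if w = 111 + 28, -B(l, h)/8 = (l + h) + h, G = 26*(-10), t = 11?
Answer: 329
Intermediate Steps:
G = -260
B(l, h) = -16*h - 8*l (B(l, h) = -8*((l + h) + h) = -8*((h + l) + h) = -8*(l + 2*h) = -16*h - 8*l)
w = 139
X = -329 (X = (139 + (-16*11 - 8*4)) - 260 = (139 + (-176 - 32)) - 260 = (139 - 208) - 260 = -69 - 260 = -329)
-X = -1*(-329) = 329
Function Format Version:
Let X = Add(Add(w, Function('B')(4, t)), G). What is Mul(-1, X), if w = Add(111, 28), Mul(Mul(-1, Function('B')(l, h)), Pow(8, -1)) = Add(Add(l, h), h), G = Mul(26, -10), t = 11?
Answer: 329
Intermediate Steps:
G = -260
Function('B')(l, h) = Add(Mul(-16, h), Mul(-8, l)) (Function('B')(l, h) = Mul(-8, Add(Add(l, h), h)) = Mul(-8, Add(Add(h, l), h)) = Mul(-8, Add(l, Mul(2, h))) = Add(Mul(-16, h), Mul(-8, l)))
w = 139
X = -329 (X = Add(Add(139, Add(Mul(-16, 11), Mul(-8, 4))), -260) = Add(Add(139, Add(-176, -32)), -260) = Add(Add(139, -208), -260) = Add(-69, -260) = -329)
Mul(-1, X) = Mul(-1, -329) = 329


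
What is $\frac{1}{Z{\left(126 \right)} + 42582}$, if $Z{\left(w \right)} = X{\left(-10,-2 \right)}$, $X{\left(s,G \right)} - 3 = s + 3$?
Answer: $\frac{1}{42578} \approx 2.3486 \cdot 10^{-5}$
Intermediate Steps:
$X{\left(s,G \right)} = 6 + s$ ($X{\left(s,G \right)} = 3 + \left(s + 3\right) = 3 + \left(3 + s\right) = 6 + s$)
$Z{\left(w \right)} = -4$ ($Z{\left(w \right)} = 6 - 10 = -4$)
$\frac{1}{Z{\left(126 \right)} + 42582} = \frac{1}{-4 + 42582} = \frac{1}{42578}$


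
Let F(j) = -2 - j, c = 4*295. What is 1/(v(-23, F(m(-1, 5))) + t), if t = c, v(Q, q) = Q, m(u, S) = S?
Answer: 1/1157 ≈ 0.00086430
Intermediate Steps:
c = 1180
t = 1180
1/(v(-23, F(m(-1, 5))) + t) = 1/(-23 + 1180) = 1/1157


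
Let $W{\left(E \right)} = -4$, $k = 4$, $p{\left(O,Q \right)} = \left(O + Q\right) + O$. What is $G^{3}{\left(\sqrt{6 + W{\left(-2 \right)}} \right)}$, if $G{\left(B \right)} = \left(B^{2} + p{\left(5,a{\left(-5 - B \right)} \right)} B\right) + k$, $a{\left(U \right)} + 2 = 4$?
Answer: $5400 + 4752 \sqrt{2} \approx 12120.0$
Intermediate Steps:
$a{\left(U \right)} = 2$ ($a{\left(U \right)} = -2 + 4 = 2$)
$p{\left(O,Q \right)} = Q + 2 O$
$G{\left(B \right)} = 4 + B^{2} + 12 B$ ($G{\left(B \right)} = \left(B^{2} + \left(2 + 2 \cdot 5\right) B\right) + 4 = \left(B^{2} + \left(2 + 10\right) B\right) + 4 = \left(B^{2} + 12 B\right) + 4 = 4 + B^{2} + 12 B$)
$G^{3}{\left(\sqrt{6 + W{\left(-2 \right)}} \right)} = \left(4 + \left(\sqrt{6 - 4}\right)^{2} + 12 \sqrt{6 - 4}\right)^{3} = \left(4 + \left(\sqrt{2}\right)^{2} + 12 \sqrt{2}\right)^{3} = \left(4 + 2 + 12 \sqrt{2}\right)^{3} = \left(6 + 12 \sqrt{2}\right)^{3}$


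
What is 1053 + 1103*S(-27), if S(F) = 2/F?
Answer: 26225/27 ≈ 971.30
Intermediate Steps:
1053 + 1103*S(-27) = 1053 + 1103*(2/(-27)) = 1053 + 1103*(2*(-1/27)) = 1053 + 1103*(-2/27) = 1053 - 2206/27 = 26225/27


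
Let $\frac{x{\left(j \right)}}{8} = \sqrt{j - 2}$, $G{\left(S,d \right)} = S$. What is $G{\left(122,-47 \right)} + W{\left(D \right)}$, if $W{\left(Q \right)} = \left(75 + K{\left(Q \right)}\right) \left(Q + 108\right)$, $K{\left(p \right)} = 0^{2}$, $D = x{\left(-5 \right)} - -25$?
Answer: $10097 + 600 i \sqrt{7} \approx 10097.0 + 1587.5 i$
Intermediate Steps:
$x{\left(j \right)} = 8 \sqrt{-2 + j}$ ($x{\left(j \right)} = 8 \sqrt{j - 2} = 8 \sqrt{-2 + j}$)
$D = 25 + 8 i \sqrt{7}$ ($D = 8 \sqrt{-2 - 5} - -25 = 8 \sqrt{-7} + 25 = 8 i \sqrt{7} + 25 = 25 + 8 i \sqrt{7} \approx 25.0 + 21.166 i$)
$K{\left(p \right)} = 0$
$W{\left(Q \right)} = 8100 + 75 Q$ ($W{\left(Q \right)} = \left(75 + 0\right) \left(Q + 108\right) = 75 \left(108 + Q\right) = 8100 + 75 Q$)
$G{\left(122,-47 \right)} + W{\left(D \right)} = 122 + \left(8100 + 75 \left(25 + 8 i \sqrt{7}\right)\right) = 122 + \left(8100 + \left(1875 + 600 i \sqrt{7}\right)\right) = 122 + \left(9975 + 600 i \sqrt{7}\right) = 10097 + 600 i \sqrt{7}$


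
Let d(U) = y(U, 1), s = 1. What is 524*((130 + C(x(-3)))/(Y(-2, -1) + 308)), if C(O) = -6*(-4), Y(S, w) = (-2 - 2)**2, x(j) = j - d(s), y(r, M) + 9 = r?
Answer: 20174/81 ≈ 249.06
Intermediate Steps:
y(r, M) = -9 + r
d(U) = -9 + U
x(j) = 8 + j (x(j) = j - (-9 + 1) = j - 1*(-8) = j + 8 = 8 + j)
Y(S, w) = 16 (Y(S, w) = (-4)**2 = 16)
C(O) = 24
524*((130 + C(x(-3)))/(Y(-2, -1) + 308)) = 524*((130 + 24)/(16 + 308)) = 524*(154/324) = 524*(154*(1/324)) = 524*(77/162) = 20174/81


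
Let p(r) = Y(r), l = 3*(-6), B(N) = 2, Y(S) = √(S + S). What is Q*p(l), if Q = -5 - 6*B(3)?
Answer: -102*I ≈ -102.0*I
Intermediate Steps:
Y(S) = √2*√S (Y(S) = √(2*S) = √2*√S)
l = -18
p(r) = √2*√r
Q = -17 (Q = -5 - 6*2 = -5 - 12 = -17)
Q*p(l) = -17*√2*√(-18) = -17*√2*3*I*√2 = -102*I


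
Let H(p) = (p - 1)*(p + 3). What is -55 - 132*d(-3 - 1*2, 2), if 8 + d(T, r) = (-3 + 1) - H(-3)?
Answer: 1265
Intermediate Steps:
H(p) = (-1 + p)*(3 + p)
d(T, r) = -10 (d(T, r) = -8 + ((-3 + 1) - (-3 + (-3)**2 + 2*(-3))) = -8 + (-2 - (-3 + 9 - 6)) = -8 + (-2 - 1*0) = -8 + (-2 + 0) = -8 - 2 = -10)
-55 - 132*d(-3 - 1*2, 2) = -55 - 132*(-10) = -55 + 1320 = 1265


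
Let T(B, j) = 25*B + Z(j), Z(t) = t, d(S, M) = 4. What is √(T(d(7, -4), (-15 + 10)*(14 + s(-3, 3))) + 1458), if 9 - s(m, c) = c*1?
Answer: 27*√2 ≈ 38.184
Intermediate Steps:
s(m, c) = 9 - c
T(B, j) = j + 25*B (T(B, j) = 25*B + j = j + 25*B)
√(T(d(7, -4), (-15 + 10)*(14 + s(-3, 3))) + 1458) = √(((-15 + 10)*(14 + (9 - 1*3)) + 25*4) + 1458) = √((-5*(14 + (9 - 3)) + 100) + 1458) = √((-5*(14 + 6) + 100) + 1458) = √((-5*20 + 100) + 1458) = √((-100 + 100) + 1458) = √(0 + 1458) = √1458 = 27*√2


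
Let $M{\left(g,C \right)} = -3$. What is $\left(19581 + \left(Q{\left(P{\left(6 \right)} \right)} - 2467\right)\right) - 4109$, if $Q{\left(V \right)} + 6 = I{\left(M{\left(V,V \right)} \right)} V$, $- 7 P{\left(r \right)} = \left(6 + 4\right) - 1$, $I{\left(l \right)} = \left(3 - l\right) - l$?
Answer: $\frac{90912}{7} \approx 12987.0$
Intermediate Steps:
$I{\left(l \right)} = 3 - 2 l$
$P{\left(r \right)} = - \frac{9}{7}$ ($P{\left(r \right)} = - \frac{\left(6 + 4\right) - 1}{7} = - \frac{10 - 1}{7} = \left(- \frac{1}{7}\right) 9 = - \frac{9}{7}$)
$Q{\left(V \right)} = -6 + 9 V$ ($Q{\left(V \right)} = -6 + \left(3 - -6\right) V = -6 + \left(3 + 6\right) V = -6 + 9 V$)
$\left(19581 + \left(Q{\left(P{\left(6 \right)} \right)} - 2467\right)\right) - 4109 = \left(19581 + \left(\left(-6 + 9 \left(- \frac{9}{7}\right)\right) - 2467\right)\right) - 4109 = \left(19581 - \frac{17392}{7}\right) - 4109 = \frac{119675}{7} - 4109 = \frac{90912}{7}$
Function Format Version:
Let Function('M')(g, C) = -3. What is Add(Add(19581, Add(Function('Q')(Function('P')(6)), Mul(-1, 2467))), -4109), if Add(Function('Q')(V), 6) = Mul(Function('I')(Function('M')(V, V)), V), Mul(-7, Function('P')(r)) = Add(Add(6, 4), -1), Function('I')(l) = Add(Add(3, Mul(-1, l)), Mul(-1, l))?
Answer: Rational(90912, 7) ≈ 12987.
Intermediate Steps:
Function('I')(l) = Add(3, Mul(-2, l))
Function('P')(r) = Rational(-9, 7) (Function('P')(r) = Mul(Rational(-1, 7), Add(Add(6, 4), -1)) = Mul(Rational(-1, 7), Add(10, -1)) = Mul(Rational(-1, 7), 9) = Rational(-9, 7))
Function('Q')(V) = Add(-6, Mul(9, V)) (Function('Q')(V) = Add(-6, Mul(Add(3, Mul(-2, -3)), V)) = Add(-6, Mul(Add(3, 6), V)) = Add(-6, Mul(9, V)))
Add(Add(19581, Add(Function('Q')(Function('P')(6)), Mul(-1, 2467))), -4109) = Add(Add(19581, Add(Add(-6, Mul(9, Rational(-9, 7))), Mul(-1, 2467))), -4109) = Add(Add(19581, Add(Add(-6, Rational(-81, 7)), -2467)), -4109) = Add(Add(19581, Add(Rational(-123, 7), -2467)), -4109) = Add(Add(19581, Rational(-17392, 7)), -4109) = Add(Rational(119675, 7), -4109) = Rational(90912, 7)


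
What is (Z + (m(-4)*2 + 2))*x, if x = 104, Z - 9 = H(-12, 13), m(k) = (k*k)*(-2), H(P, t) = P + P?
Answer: -8008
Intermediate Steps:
H(P, t) = 2*P
m(k) = -2*k**2 (m(k) = k**2*(-2) = -2*k**2)
Z = -15 (Z = 9 + 2*(-12) = 9 - 24 = -15)
(Z + (m(-4)*2 + 2))*x = (-15 + (-2*(-4)**2*2 + 2))*104 = (-15 + (-2*16*2 + 2))*104 = (-15 + (-32*2 + 2))*104 = (-15 + (-64 + 2))*104 = (-15 - 62)*104 = -77*104 = -8008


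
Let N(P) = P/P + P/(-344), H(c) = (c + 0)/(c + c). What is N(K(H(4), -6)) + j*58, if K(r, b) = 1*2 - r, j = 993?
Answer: 39625357/688 ≈ 57595.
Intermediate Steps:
H(c) = ½ (H(c) = c/((2*c)) = c*(1/(2*c)) = ½)
K(r, b) = 2 - r
N(P) = 1 - P/344 (N(P) = 1 + P*(-1/344) = 1 - P/344)
N(K(H(4), -6)) + j*58 = (1 - (2 - 1*½)/344) + 993*58 = (1 - (2 - ½)/344) + 57594 = (1 - 1/344*3/2) + 57594 = (1 - 3/688) + 57594 = 685/688 + 57594 = 39625357/688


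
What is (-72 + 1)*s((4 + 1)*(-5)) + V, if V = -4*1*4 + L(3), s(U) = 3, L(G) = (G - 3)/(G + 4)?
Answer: -229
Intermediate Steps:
L(G) = (-3 + G)/(4 + G)
V = -16 (V = -4*1*4 + (-3 + 3)/(4 + 3) = -4*4 + 0/7 = -16 + (⅐)*0 = -16 + 0 = -16)
(-72 + 1)*s((4 + 1)*(-5)) + V = (-72 + 1)*3 - 16 = -71*3 - 16 = -213 - 16 = -229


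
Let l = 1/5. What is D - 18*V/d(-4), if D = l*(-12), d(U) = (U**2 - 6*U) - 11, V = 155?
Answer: -14298/145 ≈ -98.607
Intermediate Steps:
l = 1/5 ≈ 0.20000
d(U) = -11 + U**2 - 6*U
D = -12/5 (D = (1/5)*(-12) = -12/5 ≈ -2.4000)
D - 18*V/d(-4) = -12/5 - 2790/(-11 + (-4)**2 - 6*(-4)) = -12/5 - 2790/(-11 + 16 + 24) = -12/5 - 2790/29 = -14298/145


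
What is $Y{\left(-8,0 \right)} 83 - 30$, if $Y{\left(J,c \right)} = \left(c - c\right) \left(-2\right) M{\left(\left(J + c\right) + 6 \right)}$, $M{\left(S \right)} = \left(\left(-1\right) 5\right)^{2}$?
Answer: $-30$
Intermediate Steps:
$M{\left(S \right)} = 25$ ($M{\left(S \right)} = \left(-5\right)^{2} = 25$)
$Y{\left(J,c \right)} = 0$ ($Y{\left(J,c \right)} = \left(c - c\right) \left(-2\right) 25 = 0 \left(-2\right) 25 = 0 \cdot 25 = 0$)
$Y{\left(-8,0 \right)} 83 - 30 = 0 \cdot 83 - 30 = 0 - 30 = -30$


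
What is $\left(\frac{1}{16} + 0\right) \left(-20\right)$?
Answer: $- \frac{5}{4} \approx -1.25$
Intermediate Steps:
$\left(\frac{1}{16} + 0\right) \left(-20\right) = \frac{1}{16} \left(-20\right) = - \frac{5}{4}$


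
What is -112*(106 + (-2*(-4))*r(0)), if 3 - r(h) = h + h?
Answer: -14560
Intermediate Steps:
r(h) = 3 - 2*h (r(h) = 3 - (h + h) = 3 - 2*h)
-112*(106 + (-2*(-4))*r(0)) = -112*(106 + (-2*(-4))*(3 - 2*0)) = -112*(106 + 8*(3 + 0)) = -112*(106 + 8*3) = -112*(106 + 24) = -112*130 = -14560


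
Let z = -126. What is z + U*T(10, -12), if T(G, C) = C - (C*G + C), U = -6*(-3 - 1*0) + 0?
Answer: 2034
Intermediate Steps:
U = 18 (U = -6*(-3 + 0) + 0 = -6*(-3) + 0 = 18 + 0 = 18)
T(G, C) = -C*G (T(G, C) = C - (C + C*G) = C + (-C - C*G) = -C*G)
z + U*T(10, -12) = -126 + 18*(-1*(-12)*10) = -126 + 18*120 = -126 + 2160 = 2034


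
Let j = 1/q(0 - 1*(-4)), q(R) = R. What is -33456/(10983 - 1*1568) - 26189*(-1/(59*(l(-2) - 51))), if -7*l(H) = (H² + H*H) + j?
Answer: -9787817924/811563585 ≈ -12.060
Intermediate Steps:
j = ¼ (j = 1/(0 - 1*(-4)) = 1/(0 + 4) = 1/4 = ¼ ≈ 0.25000)
l(H) = -1/28 - 2*H²/7 (l(H) = -((H² + H*H) + ¼)/7 = -((H² + H²) + ¼)/7 = -(2*H² + ¼)/7 = -(¼ + 2*H²)/7 = -1/28 - 2*H²/7)
-33456/(10983 - 1*1568) - 26189*(-1/(59*(l(-2) - 51))) = -33456/(10983 - 1*1568) - 26189*(-1/(59*((-1/28 - 2/7*(-2)²) - 51))) = -33456/(10983 - 1568) - 26189*(-1/(59*((-1/28 - 2/7*4) - 51))) = -33456/9415 - 26189*(-1/(59*((-1/28 - 8/7) - 51))) = -33456*1/9415 - 26189*(-1/(59*(-33/28 - 51))) = -33456/9415 - 26189/((-1461/28*(-59))) = -33456/9415 - 26189/86199/28 = -33456/9415 - 26189*28/86199 = -33456/9415 - 733292/86199 = -9787817924/811563585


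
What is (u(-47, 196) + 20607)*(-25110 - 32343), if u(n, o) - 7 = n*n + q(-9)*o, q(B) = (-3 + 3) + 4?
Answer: -1356292971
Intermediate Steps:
q(B) = 4 (q(B) = 0 + 4 = 4)
u(n, o) = 7 + n**2 + 4*o (u(n, o) = 7 + (n*n + 4*o) = 7 + (n**2 + 4*o) = 7 + n**2 + 4*o)
(u(-47, 196) + 20607)*(-25110 - 32343) = ((7 + (-47)**2 + 4*196) + 20607)*(-25110 - 32343) = ((7 + 2209 + 784) + 20607)*(-57453) = (3000 + 20607)*(-57453) = 23607*(-57453) = -1356292971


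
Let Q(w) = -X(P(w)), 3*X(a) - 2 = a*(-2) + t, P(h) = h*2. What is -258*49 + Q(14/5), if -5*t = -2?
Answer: -189586/15 ≈ -12639.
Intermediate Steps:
t = ⅖ (t = -⅕*(-2) = ⅖ ≈ 0.40000)
P(h) = 2*h
X(a) = ⅘ - 2*a/3 (X(a) = ⅔ + (a*(-2) + ⅖)/3 = ⅔ + (-2*a + ⅖)/3 = ⅔ + (⅖ - 2*a)/3 = ⅔ + (2/15 - 2*a/3) = ⅘ - 2*a/3)
Q(w) = -⅘ + 4*w/3 (Q(w) = -(⅘ - 4*w/3) = -⅘ + 4*w/3)
-258*49 + Q(14/5) = -258*49 + (-⅘ + 4*(14/5)/3) = -12642 + (-⅘ + 4*(14*(⅕))/3) = -12642 + (-⅘ + (4/3)*(14/5)) = -12642 + (-⅘ + 56/15) = -12642 + 44/15 = -189586/15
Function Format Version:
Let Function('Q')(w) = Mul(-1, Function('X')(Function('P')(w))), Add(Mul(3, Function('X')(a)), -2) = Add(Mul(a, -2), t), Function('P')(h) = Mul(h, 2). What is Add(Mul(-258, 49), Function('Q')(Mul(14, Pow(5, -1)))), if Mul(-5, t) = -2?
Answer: Rational(-189586, 15) ≈ -12639.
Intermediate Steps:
t = Rational(2, 5) (t = Mul(Rational(-1, 5), -2) = Rational(2, 5) ≈ 0.40000)
Function('P')(h) = Mul(2, h)
Function('X')(a) = Add(Rational(4, 5), Mul(Rational(-2, 3), a)) (Function('X')(a) = Add(Rational(2, 3), Mul(Rational(1, 3), Add(Mul(a, -2), Rational(2, 5)))) = Add(Rational(2, 3), Mul(Rational(1, 3), Add(Mul(-2, a), Rational(2, 5)))) = Add(Rational(2, 3), Mul(Rational(1, 3), Add(Rational(2, 5), Mul(-2, a)))) = Add(Rational(2, 3), Add(Rational(2, 15), Mul(Rational(-2, 3), a))) = Add(Rational(4, 5), Mul(Rational(-2, 3), a)))
Function('Q')(w) = Add(Rational(-4, 5), Mul(Rational(4, 3), w)) (Function('Q')(w) = Mul(-1, Add(Rational(4, 5), Mul(Rational(-2, 3), Mul(2, w)))) = Mul(-1, Add(Rational(4, 5), Mul(Rational(-4, 3), w))) = Add(Rational(-4, 5), Mul(Rational(4, 3), w)))
Add(Mul(-258, 49), Function('Q')(Mul(14, Pow(5, -1)))) = Add(Mul(-258, 49), Add(Rational(-4, 5), Mul(Rational(4, 3), Mul(14, Pow(5, -1))))) = Add(-12642, Add(Rational(-4, 5), Mul(Rational(4, 3), Mul(14, Rational(1, 5))))) = Add(-12642, Add(Rational(-4, 5), Mul(Rational(4, 3), Rational(14, 5)))) = Add(-12642, Add(Rational(-4, 5), Rational(56, 15))) = Add(-12642, Rational(44, 15)) = Rational(-189586, 15)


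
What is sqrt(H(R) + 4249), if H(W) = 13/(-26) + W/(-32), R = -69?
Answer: sqrt(272042)/8 ≈ 65.197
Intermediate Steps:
H(W) = -1/2 - W/32 (H(W) = 13*(-1/26) + W*(-1/32) = -1/2 - W/32)
sqrt(H(R) + 4249) = sqrt((-1/2 - 1/32*(-69)) + 4249) = sqrt((-1/2 + 69/32) + 4249) = sqrt(53/32 + 4249) = sqrt(136021/32) = sqrt(272042)/8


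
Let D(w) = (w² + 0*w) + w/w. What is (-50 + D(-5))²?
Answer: 576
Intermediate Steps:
D(w) = 1 + w² (D(w) = (w² + 0) + 1 = w² + 1 = 1 + w²)
(-50 + D(-5))² = (-50 + (1 + (-5)²))² = (-50 + (1 + 25))² = (-50 + 26)² = (-24)² = 576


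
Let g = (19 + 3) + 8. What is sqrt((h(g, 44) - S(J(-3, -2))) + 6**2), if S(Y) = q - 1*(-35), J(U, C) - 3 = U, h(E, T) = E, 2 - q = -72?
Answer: I*sqrt(43) ≈ 6.5574*I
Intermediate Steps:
q = 74 (q = 2 - 1*(-72) = 2 + 72 = 74)
g = 30 (g = 22 + 8 = 30)
J(U, C) = 3 + U
S(Y) = 109 (S(Y) = 74 - 1*(-35) = 74 + 35 = 109)
sqrt((h(g, 44) - S(J(-3, -2))) + 6**2) = sqrt((30 - 1*109) + 6**2) = sqrt((30 - 109) + 36) = sqrt(-79 + 36) = sqrt(-43) = I*sqrt(43)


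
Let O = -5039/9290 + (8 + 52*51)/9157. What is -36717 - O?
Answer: -3123439785287/85068530 ≈ -36717.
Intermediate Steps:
O = -21430723/85068530 (O = -5039*1/9290 + (8 + 2652)*(1/9157) = -5039/9290 + 2660*(1/9157) = -5039/9290 + 2660/9157 = -21430723/85068530 ≈ -0.25192)
-36717 - O = -36717 - 1*(-21430723/85068530) = -36717 + 21430723/85068530 = -3123439785287/85068530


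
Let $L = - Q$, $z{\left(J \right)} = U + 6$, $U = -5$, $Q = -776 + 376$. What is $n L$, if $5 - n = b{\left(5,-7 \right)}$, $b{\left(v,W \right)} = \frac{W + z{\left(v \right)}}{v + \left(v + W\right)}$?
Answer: $2800$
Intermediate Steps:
$Q = -400$
$z{\left(J \right)} = 1$ ($z{\left(J \right)} = -5 + 6 = 1$)
$b{\left(v,W \right)} = \frac{1 + W}{W + 2 v}$ ($b{\left(v,W \right)} = \frac{W + 1}{v + \left(v + W\right)} = \frac{1 + W}{v + \left(W + v\right)} = \frac{1 + W}{W + 2 v}$)
$n = 7$ ($n = 5 - \frac{1 - 7}{-7 + 2 \cdot 5} = 5 - \frac{1}{-7 + 10} \left(-6\right) = 5 - \frac{1}{3} \left(-6\right) = 5 - -2 = 5 + 2 = 7$)
$L = 400$ ($L = \left(-1\right) \left(-400\right) = 400$)
$n L = 7 \cdot 400 = 2800$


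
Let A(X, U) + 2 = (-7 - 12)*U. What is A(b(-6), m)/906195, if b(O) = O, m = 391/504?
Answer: -8437/456722280 ≈ -1.8473e-5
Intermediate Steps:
m = 391/504 (m = 391*(1/504) = 391/504 ≈ 0.77579)
A(X, U) = -2 - 19*U (A(X, U) = -2 + (-7 - 12)*U = -2 - 19*U)
A(b(-6), m)/906195 = (-2 - 19*391/504)/906195 = (-2 - 7429/504)*(1/906195) = -8437/504*1/906195 = -8437/456722280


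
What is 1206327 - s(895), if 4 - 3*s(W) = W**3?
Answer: 240178784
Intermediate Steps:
s(W) = 4/3 - W**3/3
1206327 - s(895) = 1206327 - (4/3 - 1/3*895**3) = 1206327 - (4/3 - 1/3*716917375) = 1206327 - (4/3 - 716917375/3) = 1206327 - 1*(-238972457) = 1206327 + 238972457 = 240178784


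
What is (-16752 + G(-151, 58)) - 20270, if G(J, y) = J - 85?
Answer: -37258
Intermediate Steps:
G(J, y) = -85 + J
(-16752 + G(-151, 58)) - 20270 = (-16752 + (-85 - 151)) - 20270 = (-16752 - 236) - 20270 = -16988 - 20270 = -37258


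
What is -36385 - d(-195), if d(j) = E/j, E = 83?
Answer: -7094992/195 ≈ -36385.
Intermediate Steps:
d(j) = 83/j
-36385 - d(-195) = -36385 - 83/(-195) = -36385 - 83*(-1)/195 = -36385 - 1*(-83/195) = -36385 + 83/195 = -7094992/195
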